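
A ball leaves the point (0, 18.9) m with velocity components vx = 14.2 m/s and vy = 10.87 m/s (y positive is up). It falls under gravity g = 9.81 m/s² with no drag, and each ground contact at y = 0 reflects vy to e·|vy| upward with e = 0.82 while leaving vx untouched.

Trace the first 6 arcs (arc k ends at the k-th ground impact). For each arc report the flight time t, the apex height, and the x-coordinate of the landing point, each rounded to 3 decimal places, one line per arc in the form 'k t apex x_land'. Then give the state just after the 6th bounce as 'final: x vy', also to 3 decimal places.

Arc 1: start y=18.900, vy=10.870 → t=3.362, apex=24.922, x_land=47.743, impact vy=-22.113
  bounce: vy ← 0.82·22.113 = 18.132
Arc 2: start y=0.000, vy=18.132 → t=3.697, apex=16.758, x_land=100.236, impact vy=-18.132
  bounce: vy ← 0.82·18.132 = 14.869
Arc 3: start y=0.000, vy=14.869 → t=3.031, apex=11.268, x_land=143.281, impact vy=-14.869
  bounce: vy ← 0.82·14.869 = 12.192
Arc 4: start y=0.000, vy=12.192 → t=2.486, apex=7.577, x_land=178.578, impact vy=-12.192
  bounce: vy ← 0.82·12.192 = 9.998
Arc 5: start y=0.000, vy=9.998 → t=2.038, apex=5.094, x_land=207.521, impact vy=-9.998
  bounce: vy ← 0.82·9.998 = 8.198
Arc 6: start y=0.000, vy=8.198 → t=1.671, apex=3.426, x_land=231.255, impact vy=-8.198
  bounce: vy ← 0.82·8.198 = 6.722

1 3.362 24.922 47.743
2 3.697 16.758 100.236
3 3.031 11.268 143.281
4 2.486 7.577 178.578
5 2.038 5.094 207.521
6 1.671 3.426 231.255
final: 231.255 6.722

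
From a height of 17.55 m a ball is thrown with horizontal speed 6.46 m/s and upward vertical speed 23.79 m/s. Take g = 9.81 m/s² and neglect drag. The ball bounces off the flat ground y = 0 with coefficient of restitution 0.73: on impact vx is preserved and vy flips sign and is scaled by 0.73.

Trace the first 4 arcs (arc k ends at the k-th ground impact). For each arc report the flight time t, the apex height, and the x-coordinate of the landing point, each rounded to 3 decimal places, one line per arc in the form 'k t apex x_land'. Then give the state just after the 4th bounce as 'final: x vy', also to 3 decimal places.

1 5.501 46.396 35.534
2 4.490 24.725 64.541
3 3.278 13.176 85.717
4 2.393 7.021 101.175
final: 101.175 8.568

Arc 1: start y=17.550, vy=23.790 → t=5.501, apex=46.396, x_land=35.534, impact vy=-30.171
  bounce: vy ← 0.73·30.171 = 22.025
Arc 2: start y=0.000, vy=22.025 → t=4.490, apex=24.725, x_land=64.541, impact vy=-22.025
  bounce: vy ← 0.73·22.025 = 16.078
Arc 3: start y=0.000, vy=16.078 → t=3.278, apex=13.176, x_land=85.717, impact vy=-16.078
  bounce: vy ← 0.73·16.078 = 11.737
Arc 4: start y=0.000, vy=11.737 → t=2.393, apex=7.021, x_land=101.175, impact vy=-11.737
  bounce: vy ← 0.73·11.737 = 8.568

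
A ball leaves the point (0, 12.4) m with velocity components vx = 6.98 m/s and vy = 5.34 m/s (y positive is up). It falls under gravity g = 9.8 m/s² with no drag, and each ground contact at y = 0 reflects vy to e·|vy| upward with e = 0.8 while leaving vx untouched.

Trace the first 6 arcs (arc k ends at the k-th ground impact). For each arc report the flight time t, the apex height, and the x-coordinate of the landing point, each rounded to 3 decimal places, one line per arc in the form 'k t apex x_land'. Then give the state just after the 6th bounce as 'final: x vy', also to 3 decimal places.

Arc 1: start y=12.400, vy=5.340 → t=2.226, apex=13.855, x_land=15.540, impact vy=-16.479
  bounce: vy ← 0.8·16.479 = 13.183
Arc 2: start y=0.000, vy=13.183 → t=2.690, apex=8.867, x_land=34.320, impact vy=-13.183
  bounce: vy ← 0.8·13.183 = 10.547
Arc 3: start y=0.000, vy=10.547 → t=2.152, apex=5.675, x_land=49.343, impact vy=-10.547
  bounce: vy ← 0.8·10.547 = 8.437
Arc 4: start y=0.000, vy=8.437 → t=1.722, apex=3.632, x_land=61.362, impact vy=-8.437
  bounce: vy ← 0.8·8.437 = 6.750
Arc 5: start y=0.000, vy=6.750 → t=1.378, apex=2.324, x_land=70.977, impact vy=-6.750
  bounce: vy ← 0.8·6.750 = 5.400
Arc 6: start y=0.000, vy=5.400 → t=1.102, apex=1.488, x_land=78.669, impact vy=-5.400
  bounce: vy ← 0.8·5.400 = 4.320

1 2.226 13.855 15.540
2 2.690 8.867 34.320
3 2.152 5.675 49.343
4 1.722 3.632 61.362
5 1.378 2.324 70.977
6 1.102 1.488 78.669
final: 78.669 4.320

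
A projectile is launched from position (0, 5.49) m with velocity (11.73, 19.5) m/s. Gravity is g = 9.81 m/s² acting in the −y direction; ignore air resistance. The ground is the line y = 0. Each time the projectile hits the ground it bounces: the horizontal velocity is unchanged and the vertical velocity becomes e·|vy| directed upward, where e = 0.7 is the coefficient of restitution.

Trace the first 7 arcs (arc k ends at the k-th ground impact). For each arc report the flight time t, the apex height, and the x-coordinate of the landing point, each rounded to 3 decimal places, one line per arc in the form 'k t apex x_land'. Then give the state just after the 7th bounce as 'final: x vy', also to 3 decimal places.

Arc 1: start y=5.490, vy=19.500 → t=4.240, apex=24.871, x_land=49.730, impact vy=-22.090
  bounce: vy ← 0.7·22.090 = 15.463
Arc 2: start y=0.000, vy=15.463 → t=3.152, apex=12.187, x_land=86.708, impact vy=-15.463
  bounce: vy ← 0.7·15.463 = 10.824
Arc 3: start y=0.000, vy=10.824 → t=2.207, apex=5.971, x_land=112.593, impact vy=-10.824
  bounce: vy ← 0.7·10.824 = 7.577
Arc 4: start y=0.000, vy=7.577 → t=1.545, apex=2.926, x_land=130.713, impact vy=-7.577
  bounce: vy ← 0.7·7.577 = 5.304
Arc 5: start y=0.000, vy=5.304 → t=1.081, apex=1.434, x_land=143.397, impact vy=-5.304
  bounce: vy ← 0.7·5.304 = 3.713
Arc 6: start y=0.000, vy=3.713 → t=0.757, apex=0.703, x_land=152.275, impact vy=-3.713
  bounce: vy ← 0.7·3.713 = 2.599
Arc 7: start y=0.000, vy=2.599 → t=0.530, apex=0.344, x_land=158.490, impact vy=-2.599
  bounce: vy ← 0.7·2.599 = 1.819

1 4.240 24.871 49.730
2 3.152 12.187 86.708
3 2.207 5.971 112.593
4 1.545 2.926 130.713
5 1.081 1.434 143.397
6 0.757 0.703 152.275
7 0.530 0.344 158.490
final: 158.490 1.819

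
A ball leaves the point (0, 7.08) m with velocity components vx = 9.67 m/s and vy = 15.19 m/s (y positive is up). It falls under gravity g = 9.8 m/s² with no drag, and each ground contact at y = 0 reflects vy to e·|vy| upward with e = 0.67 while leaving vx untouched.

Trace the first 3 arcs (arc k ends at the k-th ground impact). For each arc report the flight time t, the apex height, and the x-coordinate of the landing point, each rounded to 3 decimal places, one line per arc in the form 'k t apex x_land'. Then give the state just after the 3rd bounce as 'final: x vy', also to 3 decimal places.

Arc 1: start y=7.080, vy=15.190 → t=3.511, apex=18.852, x_land=33.956, impact vy=-19.222
  bounce: vy ← 0.67·19.222 = 12.879
Arc 2: start y=0.000, vy=12.879 → t=2.628, apex=8.463, x_land=59.372, impact vy=-12.879
  bounce: vy ← 0.67·12.879 = 8.629
Arc 3: start y=0.000, vy=8.629 → t=1.761, apex=3.799, x_land=76.401, impact vy=-8.629
  bounce: vy ← 0.67·8.629 = 5.781

1 3.511 18.852 33.956
2 2.628 8.463 59.372
3 1.761 3.799 76.401
final: 76.401 5.781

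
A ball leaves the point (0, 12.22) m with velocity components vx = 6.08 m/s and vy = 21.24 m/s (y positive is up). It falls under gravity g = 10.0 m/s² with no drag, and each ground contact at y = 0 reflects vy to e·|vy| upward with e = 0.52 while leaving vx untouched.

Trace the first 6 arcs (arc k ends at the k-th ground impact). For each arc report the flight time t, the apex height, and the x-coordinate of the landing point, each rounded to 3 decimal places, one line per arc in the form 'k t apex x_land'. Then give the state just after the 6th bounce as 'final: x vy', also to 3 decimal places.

1 4.761 34.777 28.949
2 2.743 9.404 45.625
3 1.426 2.543 54.297
4 0.742 0.688 58.806
5 0.386 0.186 61.151
6 0.201 0.050 62.370
final: 62.370 0.521

Arc 1: start y=12.220, vy=21.240 → t=4.761, apex=34.777, x_land=28.949, impact vy=-26.373
  bounce: vy ← 0.52·26.373 = 13.714
Arc 2: start y=0.000, vy=13.714 → t=2.743, apex=9.404, x_land=45.625, impact vy=-13.714
  bounce: vy ← 0.52·13.714 = 7.131
Arc 3: start y=0.000, vy=7.131 → t=1.426, apex=2.543, x_land=54.297, impact vy=-7.131
  bounce: vy ← 0.52·7.131 = 3.708
Arc 4: start y=0.000, vy=3.708 → t=0.742, apex=0.688, x_land=58.806, impact vy=-3.708
  bounce: vy ← 0.52·3.708 = 1.928
Arc 5: start y=0.000, vy=1.928 → t=0.386, apex=0.186, x_land=61.151, impact vy=-1.928
  bounce: vy ← 0.52·1.928 = 1.003
Arc 6: start y=0.000, vy=1.003 → t=0.201, apex=0.050, x_land=62.370, impact vy=-1.003
  bounce: vy ← 0.52·1.003 = 0.521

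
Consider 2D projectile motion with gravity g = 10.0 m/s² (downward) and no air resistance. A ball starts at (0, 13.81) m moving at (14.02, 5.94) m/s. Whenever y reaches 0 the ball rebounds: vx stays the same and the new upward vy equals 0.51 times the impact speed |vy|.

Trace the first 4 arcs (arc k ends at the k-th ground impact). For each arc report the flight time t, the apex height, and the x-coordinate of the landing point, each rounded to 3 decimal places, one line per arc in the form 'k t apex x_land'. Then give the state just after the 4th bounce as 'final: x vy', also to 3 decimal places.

Arc 1: start y=13.810, vy=5.940 → t=2.359, apex=15.574, x_land=33.072, impact vy=-17.649
  bounce: vy ← 0.51·17.649 = 9.001
Arc 2: start y=0.000, vy=9.001 → t=1.800, apex=4.051, x_land=58.310, impact vy=-9.001
  bounce: vy ← 0.51·9.001 = 4.590
Arc 3: start y=0.000, vy=4.590 → t=0.918, apex=1.054, x_land=71.182, impact vy=-4.590
  bounce: vy ← 0.51·4.590 = 2.341
Arc 4: start y=0.000, vy=2.341 → t=0.468, apex=0.274, x_land=77.747, impact vy=-2.341
  bounce: vy ← 0.51·2.341 = 1.194

1 2.359 15.574 33.072
2 1.800 4.051 58.310
3 0.918 1.054 71.182
4 0.468 0.274 77.747
final: 77.747 1.194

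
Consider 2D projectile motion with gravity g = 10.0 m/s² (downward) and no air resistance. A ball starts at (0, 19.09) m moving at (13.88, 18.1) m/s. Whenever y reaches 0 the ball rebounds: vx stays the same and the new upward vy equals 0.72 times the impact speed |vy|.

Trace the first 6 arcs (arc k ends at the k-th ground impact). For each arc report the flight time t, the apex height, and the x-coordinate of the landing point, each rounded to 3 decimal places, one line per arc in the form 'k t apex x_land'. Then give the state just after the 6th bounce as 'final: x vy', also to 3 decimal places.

Arc 1: start y=19.090, vy=18.100 → t=4.473, apex=35.471, x_land=62.092, impact vy=-26.635
  bounce: vy ← 0.72·26.635 = 19.177
Arc 2: start y=0.000, vy=19.177 → t=3.835, apex=18.388, x_land=115.327, impact vy=-19.177
  bounce: vy ← 0.72·19.177 = 13.807
Arc 3: start y=0.000, vy=13.807 → t=2.761, apex=9.532, x_land=153.657, impact vy=-13.807
  bounce: vy ← 0.72·13.807 = 9.941
Arc 4: start y=0.000, vy=9.941 → t=1.988, apex=4.942, x_land=181.254, impact vy=-9.941
  bounce: vy ← 0.72·9.941 = 7.158
Arc 5: start y=0.000, vy=7.158 → t=1.432, apex=2.562, x_land=201.124, impact vy=-7.158
  bounce: vy ← 0.72·7.158 = 5.154
Arc 6: start y=0.000, vy=5.154 → t=1.031, apex=1.328, x_land=215.430, impact vy=-5.154
  bounce: vy ← 0.72·5.154 = 3.711

1 4.473 35.471 62.092
2 3.835 18.388 115.327
3 2.761 9.532 153.657
4 1.988 4.942 181.254
5 1.432 2.562 201.124
6 1.031 1.328 215.430
final: 215.430 3.711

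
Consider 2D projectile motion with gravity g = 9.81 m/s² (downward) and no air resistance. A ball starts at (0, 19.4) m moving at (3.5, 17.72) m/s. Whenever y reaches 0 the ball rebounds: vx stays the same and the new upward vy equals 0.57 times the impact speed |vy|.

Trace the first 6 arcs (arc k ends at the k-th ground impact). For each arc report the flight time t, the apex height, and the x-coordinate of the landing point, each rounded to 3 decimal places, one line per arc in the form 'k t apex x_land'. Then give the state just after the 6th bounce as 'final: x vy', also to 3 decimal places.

1 4.493 35.404 15.725
2 3.063 11.503 26.445
3 1.746 3.737 32.555
4 0.995 1.214 36.038
5 0.567 0.395 38.023
6 0.323 0.128 39.155
final: 39.155 0.904

Arc 1: start y=19.400, vy=17.720 → t=4.493, apex=35.404, x_land=15.725, impact vy=-26.356
  bounce: vy ← 0.57·26.356 = 15.023
Arc 2: start y=0.000, vy=15.023 → t=3.063, apex=11.503, x_land=26.445, impact vy=-15.023
  bounce: vy ← 0.57·15.023 = 8.563
Arc 3: start y=0.000, vy=8.563 → t=1.746, apex=3.737, x_land=32.555, impact vy=-8.563
  bounce: vy ← 0.57·8.563 = 4.881
Arc 4: start y=0.000, vy=4.881 → t=0.995, apex=1.214, x_land=36.038, impact vy=-4.881
  bounce: vy ← 0.57·4.881 = 2.782
Arc 5: start y=0.000, vy=2.782 → t=0.567, apex=0.395, x_land=38.023, impact vy=-2.782
  bounce: vy ← 0.57·2.782 = 1.586
Arc 6: start y=0.000, vy=1.586 → t=0.323, apex=0.128, x_land=39.155, impact vy=-1.586
  bounce: vy ← 0.57·1.586 = 0.904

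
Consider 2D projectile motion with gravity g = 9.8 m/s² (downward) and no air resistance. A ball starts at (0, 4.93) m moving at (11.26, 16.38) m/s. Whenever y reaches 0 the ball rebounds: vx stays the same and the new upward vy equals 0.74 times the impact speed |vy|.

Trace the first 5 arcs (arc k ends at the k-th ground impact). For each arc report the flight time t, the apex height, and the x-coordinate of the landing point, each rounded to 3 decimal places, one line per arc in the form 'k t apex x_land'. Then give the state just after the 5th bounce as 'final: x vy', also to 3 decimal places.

1 3.621 18.619 40.769
2 2.885 10.196 73.254
3 2.135 5.583 97.293
4 1.580 3.057 115.082
5 1.169 1.674 128.245
final: 128.245 4.239

Arc 1: start y=4.930, vy=16.380 → t=3.621, apex=18.619, x_land=40.769, impact vy=-19.103
  bounce: vy ← 0.74·19.103 = 14.136
Arc 2: start y=0.000, vy=14.136 → t=2.885, apex=10.196, x_land=73.254, impact vy=-14.136
  bounce: vy ← 0.74·14.136 = 10.461
Arc 3: start y=0.000, vy=10.461 → t=2.135, apex=5.583, x_land=97.293, impact vy=-10.461
  bounce: vy ← 0.74·10.461 = 7.741
Arc 4: start y=0.000, vy=7.741 → t=1.580, apex=3.057, x_land=115.082, impact vy=-7.741
  bounce: vy ← 0.74·7.741 = 5.728
Arc 5: start y=0.000, vy=5.728 → t=1.169, apex=1.674, x_land=128.245, impact vy=-5.728
  bounce: vy ← 0.74·5.728 = 4.239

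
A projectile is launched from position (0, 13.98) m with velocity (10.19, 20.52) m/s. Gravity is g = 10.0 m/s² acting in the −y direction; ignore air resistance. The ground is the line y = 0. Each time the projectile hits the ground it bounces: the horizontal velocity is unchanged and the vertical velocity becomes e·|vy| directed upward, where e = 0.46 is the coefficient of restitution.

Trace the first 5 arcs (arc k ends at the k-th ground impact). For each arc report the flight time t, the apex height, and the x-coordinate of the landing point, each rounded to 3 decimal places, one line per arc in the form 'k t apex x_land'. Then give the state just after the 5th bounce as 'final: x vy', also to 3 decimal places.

1 4.699 35.034 47.883
2 2.435 7.413 72.698
3 1.120 1.569 84.113
4 0.515 0.332 89.364
5 0.237 0.070 91.780
final: 91.780 0.545

Arc 1: start y=13.980, vy=20.520 → t=4.699, apex=35.034, x_land=47.883, impact vy=-26.470
  bounce: vy ← 0.46·26.470 = 12.176
Arc 2: start y=0.000, vy=12.176 → t=2.435, apex=7.413, x_land=72.698, impact vy=-12.176
  bounce: vy ← 0.46·12.176 = 5.601
Arc 3: start y=0.000, vy=5.601 → t=1.120, apex=1.569, x_land=84.113, impact vy=-5.601
  bounce: vy ← 0.46·5.601 = 2.577
Arc 4: start y=0.000, vy=2.577 → t=0.515, apex=0.332, x_land=89.364, impact vy=-2.577
  bounce: vy ← 0.46·2.577 = 1.185
Arc 5: start y=0.000, vy=1.185 → t=0.237, apex=0.070, x_land=91.780, impact vy=-1.185
  bounce: vy ← 0.46·1.185 = 0.545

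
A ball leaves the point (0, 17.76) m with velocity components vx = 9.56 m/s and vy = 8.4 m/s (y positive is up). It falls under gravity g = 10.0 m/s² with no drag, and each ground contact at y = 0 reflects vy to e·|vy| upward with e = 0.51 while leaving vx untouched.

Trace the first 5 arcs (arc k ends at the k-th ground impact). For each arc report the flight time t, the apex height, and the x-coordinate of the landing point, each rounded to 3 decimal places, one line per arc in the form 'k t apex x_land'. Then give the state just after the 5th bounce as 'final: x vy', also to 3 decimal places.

1 2.903 21.288 27.756
2 2.105 5.537 47.877
3 1.073 1.440 58.139
4 0.547 0.375 63.372
5 0.279 0.097 66.041
final: 66.041 0.712

Arc 1: start y=17.760, vy=8.400 → t=2.903, apex=21.288, x_land=27.756, impact vy=-20.634
  bounce: vy ← 0.51·20.634 = 10.523
Arc 2: start y=0.000, vy=10.523 → t=2.105, apex=5.537, x_land=47.877, impact vy=-10.523
  bounce: vy ← 0.51·10.523 = 5.367
Arc 3: start y=0.000, vy=5.367 → t=1.073, apex=1.440, x_land=58.139, impact vy=-5.367
  bounce: vy ← 0.51·5.367 = 2.737
Arc 4: start y=0.000, vy=2.737 → t=0.547, apex=0.375, x_land=63.372, impact vy=-2.737
  bounce: vy ← 0.51·2.737 = 1.396
Arc 5: start y=0.000, vy=1.396 → t=0.279, apex=0.097, x_land=66.041, impact vy=-1.396
  bounce: vy ← 0.51·1.396 = 0.712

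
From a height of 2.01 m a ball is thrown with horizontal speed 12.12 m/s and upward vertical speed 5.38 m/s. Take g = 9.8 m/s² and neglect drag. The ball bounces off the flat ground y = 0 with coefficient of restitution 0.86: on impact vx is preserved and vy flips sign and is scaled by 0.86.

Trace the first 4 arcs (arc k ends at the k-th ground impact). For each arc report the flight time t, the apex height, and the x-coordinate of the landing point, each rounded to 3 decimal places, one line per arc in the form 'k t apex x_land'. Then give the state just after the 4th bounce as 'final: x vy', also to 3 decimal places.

Arc 1: start y=2.010, vy=5.380 → t=1.393, apex=3.487, x_land=16.878, impact vy=-8.267
  bounce: vy ← 0.86·8.267 = 7.109
Arc 2: start y=0.000, vy=7.109 → t=1.451, apex=2.579, x_land=34.463, impact vy=-7.109
  bounce: vy ← 0.86·7.109 = 6.114
Arc 3: start y=0.000, vy=6.114 → t=1.248, apex=1.907, x_land=49.586, impact vy=-6.114
  bounce: vy ← 0.86·6.114 = 5.258
Arc 4: start y=0.000, vy=5.258 → t=1.073, apex=1.411, x_land=62.592, impact vy=-5.258
  bounce: vy ← 0.86·5.258 = 4.522

1 1.393 3.487 16.878
2 1.451 2.579 34.463
3 1.248 1.907 49.586
4 1.073 1.411 62.592
final: 62.592 4.522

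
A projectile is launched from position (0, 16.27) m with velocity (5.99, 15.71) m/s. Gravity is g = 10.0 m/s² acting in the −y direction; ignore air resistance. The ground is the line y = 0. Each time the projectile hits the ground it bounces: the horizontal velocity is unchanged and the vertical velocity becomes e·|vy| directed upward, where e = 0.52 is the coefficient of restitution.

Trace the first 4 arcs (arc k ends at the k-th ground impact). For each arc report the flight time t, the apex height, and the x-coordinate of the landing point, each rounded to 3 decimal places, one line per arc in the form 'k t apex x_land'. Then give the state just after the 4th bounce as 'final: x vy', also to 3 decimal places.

Arc 1: start y=16.270, vy=15.710 → t=3.963, apex=28.610, x_land=23.739, impact vy=-23.921
  bounce: vy ← 0.52·23.921 = 12.439
Arc 2: start y=0.000, vy=12.439 → t=2.488, apex=7.736, x_land=38.641, impact vy=-12.439
  bounce: vy ← 0.52·12.439 = 6.468
Arc 3: start y=0.000, vy=6.468 → t=1.294, apex=2.092, x_land=46.389, impact vy=-6.468
  bounce: vy ← 0.52·6.468 = 3.363
Arc 4: start y=0.000, vy=3.363 → t=0.673, apex=0.566, x_land=50.419, impact vy=-3.363
  bounce: vy ← 0.52·3.363 = 1.749

1 3.963 28.610 23.739
2 2.488 7.736 38.641
3 1.294 2.092 46.389
4 0.673 0.566 50.419
final: 50.419 1.749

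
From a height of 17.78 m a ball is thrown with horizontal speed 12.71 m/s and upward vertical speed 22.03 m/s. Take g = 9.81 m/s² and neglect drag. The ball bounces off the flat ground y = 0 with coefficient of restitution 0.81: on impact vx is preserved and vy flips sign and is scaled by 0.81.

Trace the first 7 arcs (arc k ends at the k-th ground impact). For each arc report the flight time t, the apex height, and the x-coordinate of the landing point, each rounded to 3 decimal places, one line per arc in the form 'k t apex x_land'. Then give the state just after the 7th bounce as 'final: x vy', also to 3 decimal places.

Arc 1: start y=17.780, vy=22.030 → t=5.190, apex=42.516, x_land=65.962, impact vy=-28.882
  bounce: vy ← 0.81·28.882 = 23.394
Arc 2: start y=0.000, vy=23.394 → t=4.769, apex=27.895, x_land=126.583, impact vy=-23.394
  bounce: vy ← 0.81·23.394 = 18.949
Arc 3: start y=0.000, vy=18.949 → t=3.863, apex=18.302, x_land=175.685, impact vy=-18.949
  bounce: vy ← 0.81·18.949 = 15.349
Arc 4: start y=0.000, vy=15.349 → t=3.129, apex=12.008, x_land=215.458, impact vy=-15.349
  bounce: vy ← 0.81·15.349 = 12.433
Arc 5: start y=0.000, vy=12.433 → t=2.535, apex=7.878, x_land=247.674, impact vy=-12.433
  bounce: vy ← 0.81·12.433 = 10.070
Arc 6: start y=0.000, vy=10.070 → t=2.053, apex=5.169, x_land=273.769, impact vy=-10.070
  bounce: vy ← 0.81·10.070 = 8.157
Arc 7: start y=0.000, vy=8.157 → t=1.663, apex=3.391, x_land=294.906, impact vy=-8.157
  bounce: vy ← 0.81·8.157 = 6.607

1 5.190 42.516 65.962
2 4.769 27.895 126.583
3 3.863 18.302 175.685
4 3.129 12.008 215.458
5 2.535 7.878 247.674
6 2.053 5.169 273.769
7 1.663 3.391 294.906
final: 294.906 6.607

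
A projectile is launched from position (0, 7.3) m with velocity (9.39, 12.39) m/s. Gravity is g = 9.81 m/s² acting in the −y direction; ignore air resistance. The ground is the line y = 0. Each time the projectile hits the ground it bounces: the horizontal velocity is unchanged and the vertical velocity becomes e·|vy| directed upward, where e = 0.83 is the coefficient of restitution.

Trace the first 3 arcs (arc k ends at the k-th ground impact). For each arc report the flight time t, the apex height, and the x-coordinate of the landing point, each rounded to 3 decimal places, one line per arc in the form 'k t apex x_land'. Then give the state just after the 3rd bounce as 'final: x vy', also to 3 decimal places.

1 3.019 15.124 28.348
2 2.915 10.419 55.719
3 2.419 7.178 78.437
final: 78.437 9.850

Arc 1: start y=7.300, vy=12.390 → t=3.019, apex=15.124, x_land=28.348, impact vy=-17.226
  bounce: vy ← 0.83·17.226 = 14.298
Arc 2: start y=0.000, vy=14.298 → t=2.915, apex=10.419, x_land=55.719, impact vy=-14.298
  bounce: vy ← 0.83·14.298 = 11.867
Arc 3: start y=0.000, vy=11.867 → t=2.419, apex=7.178, x_land=78.437, impact vy=-11.867
  bounce: vy ← 0.83·11.867 = 9.850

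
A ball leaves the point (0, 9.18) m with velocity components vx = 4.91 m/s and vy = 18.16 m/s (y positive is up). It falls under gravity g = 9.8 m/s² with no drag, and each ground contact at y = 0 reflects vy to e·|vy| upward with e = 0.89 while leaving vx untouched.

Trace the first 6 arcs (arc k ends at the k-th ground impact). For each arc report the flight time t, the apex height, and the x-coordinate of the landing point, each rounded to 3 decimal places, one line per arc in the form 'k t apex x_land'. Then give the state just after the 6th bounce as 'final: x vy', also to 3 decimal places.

1 4.157 26.006 20.410
2 4.101 20.599 40.544
3 3.650 16.317 58.464
4 3.248 12.924 74.412
5 2.891 10.237 88.607
6 2.573 8.109 101.239
final: 101.239 11.220

Arc 1: start y=9.180, vy=18.160 → t=4.157, apex=26.006, x_land=20.410, impact vy=-22.577
  bounce: vy ← 0.89·22.577 = 20.093
Arc 2: start y=0.000, vy=20.093 → t=4.101, apex=20.599, x_land=40.544, impact vy=-20.093
  bounce: vy ← 0.89·20.093 = 17.883
Arc 3: start y=0.000, vy=17.883 → t=3.650, apex=16.317, x_land=58.464, impact vy=-17.883
  bounce: vy ← 0.89·17.883 = 15.916
Arc 4: start y=0.000, vy=15.916 → t=3.248, apex=12.924, x_land=74.412, impact vy=-15.916
  bounce: vy ← 0.89·15.916 = 14.165
Arc 5: start y=0.000, vy=14.165 → t=2.891, apex=10.237, x_land=88.607, impact vy=-14.165
  bounce: vy ← 0.89·14.165 = 12.607
Arc 6: start y=0.000, vy=12.607 → t=2.573, apex=8.109, x_land=101.239, impact vy=-12.607
  bounce: vy ← 0.89·12.607 = 11.220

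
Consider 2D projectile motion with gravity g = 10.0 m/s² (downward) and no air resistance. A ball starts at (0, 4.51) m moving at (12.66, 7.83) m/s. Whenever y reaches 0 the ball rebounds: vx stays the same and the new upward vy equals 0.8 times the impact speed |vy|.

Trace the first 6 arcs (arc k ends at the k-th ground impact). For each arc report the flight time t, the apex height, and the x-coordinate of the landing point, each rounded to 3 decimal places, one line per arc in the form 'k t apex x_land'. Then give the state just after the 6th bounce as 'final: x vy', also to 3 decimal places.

Arc 1: start y=4.510, vy=7.830 → t=2.014, apex=7.575, x_land=25.496, impact vy=-12.309
  bounce: vy ← 0.8·12.309 = 9.847
Arc 2: start y=0.000, vy=9.847 → t=1.969, apex=4.848, x_land=50.429, impact vy=-9.847
  bounce: vy ← 0.8·9.847 = 7.878
Arc 3: start y=0.000, vy=7.878 → t=1.576, apex=3.103, x_land=70.375, impact vy=-7.878
  bounce: vy ← 0.8·7.878 = 6.302
Arc 4: start y=0.000, vy=6.302 → t=1.260, apex=1.986, x_land=86.332, impact vy=-6.302
  bounce: vy ← 0.8·6.302 = 5.042
Arc 5: start y=0.000, vy=5.042 → t=1.008, apex=1.271, x_land=99.098, impact vy=-5.042
  bounce: vy ← 0.8·5.042 = 4.033
Arc 6: start y=0.000, vy=4.033 → t=0.807, apex=0.813, x_land=109.310, impact vy=-4.033
  bounce: vy ← 0.8·4.033 = 3.227

1 2.014 7.575 25.496
2 1.969 4.848 50.429
3 1.576 3.103 70.375
4 1.260 1.986 86.332
5 1.008 1.271 99.098
6 0.807 0.813 109.310
final: 109.310 3.227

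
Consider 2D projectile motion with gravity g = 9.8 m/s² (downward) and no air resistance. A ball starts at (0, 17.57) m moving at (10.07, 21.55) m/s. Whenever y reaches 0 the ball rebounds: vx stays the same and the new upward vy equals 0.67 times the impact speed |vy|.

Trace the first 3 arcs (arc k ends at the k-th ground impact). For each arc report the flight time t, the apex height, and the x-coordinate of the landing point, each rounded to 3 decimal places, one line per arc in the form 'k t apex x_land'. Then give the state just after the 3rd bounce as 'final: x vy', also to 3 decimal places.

1 5.101 41.264 51.366
2 3.889 18.523 90.524
3 2.605 8.315 116.760
final: 116.760 8.553

Arc 1: start y=17.570, vy=21.550 → t=5.101, apex=41.264, x_land=51.366, impact vy=-28.439
  bounce: vy ← 0.67·28.439 = 19.054
Arc 2: start y=0.000, vy=19.054 → t=3.889, apex=18.523, x_land=90.524, impact vy=-19.054
  bounce: vy ← 0.67·19.054 = 12.766
Arc 3: start y=0.000, vy=12.766 → t=2.605, apex=8.315, x_land=116.760, impact vy=-12.766
  bounce: vy ← 0.67·12.766 = 8.553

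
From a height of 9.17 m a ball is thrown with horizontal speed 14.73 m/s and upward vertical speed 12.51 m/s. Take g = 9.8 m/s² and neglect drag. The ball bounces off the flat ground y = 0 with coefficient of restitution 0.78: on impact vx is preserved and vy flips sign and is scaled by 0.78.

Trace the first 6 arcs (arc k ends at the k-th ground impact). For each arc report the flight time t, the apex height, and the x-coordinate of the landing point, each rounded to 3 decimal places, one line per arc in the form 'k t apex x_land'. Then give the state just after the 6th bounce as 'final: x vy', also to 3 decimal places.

Arc 1: start y=9.170, vy=12.510 → t=3.148, apex=17.155, x_land=46.364, impact vy=-18.337
  bounce: vy ← 0.78·18.337 = 14.303
Arc 2: start y=0.000, vy=14.303 → t=2.919, apex=10.437, x_land=89.360, impact vy=-14.303
  bounce: vy ← 0.78·14.303 = 11.156
Arc 3: start y=0.000, vy=11.156 → t=2.277, apex=6.350, x_land=122.896, impact vy=-11.156
  bounce: vy ← 0.78·11.156 = 8.702
Arc 4: start y=0.000, vy=8.702 → t=1.776, apex=3.863, x_land=149.054, impact vy=-8.702
  bounce: vy ← 0.78·8.702 = 6.787
Arc 5: start y=0.000, vy=6.787 → t=1.385, apex=2.350, x_land=169.458, impact vy=-6.787
  bounce: vy ← 0.78·6.787 = 5.294
Arc 6: start y=0.000, vy=5.294 → t=1.080, apex=1.430, x_land=185.373, impact vy=-5.294
  bounce: vy ← 0.78·5.294 = 4.129

1 3.148 17.155 46.364
2 2.919 10.437 89.360
3 2.277 6.350 122.896
4 1.776 3.863 149.054
5 1.385 2.350 169.458
6 1.080 1.430 185.373
final: 185.373 4.129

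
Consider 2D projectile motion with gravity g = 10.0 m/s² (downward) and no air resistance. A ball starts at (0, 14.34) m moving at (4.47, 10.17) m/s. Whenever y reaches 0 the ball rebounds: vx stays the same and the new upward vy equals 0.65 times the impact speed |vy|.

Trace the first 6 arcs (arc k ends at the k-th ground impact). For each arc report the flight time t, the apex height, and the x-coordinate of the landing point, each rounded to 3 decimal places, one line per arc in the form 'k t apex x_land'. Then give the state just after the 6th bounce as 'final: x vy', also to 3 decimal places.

Arc 1: start y=14.340, vy=10.170 → t=2.992, apex=19.511, x_land=13.376, impact vy=-19.754
  bounce: vy ← 0.65·19.754 = 12.840
Arc 2: start y=0.000, vy=12.840 → t=2.568, apex=8.244, x_land=24.855, impact vy=-12.840
  bounce: vy ← 0.65·12.840 = 8.346
Arc 3: start y=0.000, vy=8.346 → t=1.669, apex=3.483, x_land=32.317, impact vy=-8.346
  bounce: vy ← 0.65·8.346 = 5.425
Arc 4: start y=0.000, vy=5.425 → t=1.085, apex=1.472, x_land=37.167, impact vy=-5.425
  bounce: vy ← 0.65·5.425 = 3.526
Arc 5: start y=0.000, vy=3.526 → t=0.705, apex=0.622, x_land=40.319, impact vy=-3.526
  bounce: vy ← 0.65·3.526 = 2.292
Arc 6: start y=0.000, vy=2.292 → t=0.458, apex=0.263, x_land=42.368, impact vy=-2.292
  bounce: vy ← 0.65·2.292 = 1.490

1 2.992 19.511 13.376
2 2.568 8.244 24.855
3 1.669 3.483 32.317
4 1.085 1.472 37.167
5 0.705 0.622 40.319
6 0.458 0.263 42.368
final: 42.368 1.490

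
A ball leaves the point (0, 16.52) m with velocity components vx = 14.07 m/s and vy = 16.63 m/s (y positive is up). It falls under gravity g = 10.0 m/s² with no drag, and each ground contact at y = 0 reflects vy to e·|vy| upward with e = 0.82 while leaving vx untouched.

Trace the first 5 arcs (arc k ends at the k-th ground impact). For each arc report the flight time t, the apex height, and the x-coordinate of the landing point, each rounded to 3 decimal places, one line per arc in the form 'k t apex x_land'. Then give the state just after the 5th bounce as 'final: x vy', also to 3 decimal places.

Arc 1: start y=16.520, vy=16.630 → t=4.127, apex=30.348, x_land=58.062, impact vy=-24.636
  bounce: vy ← 0.82·24.636 = 20.202
Arc 2: start y=0.000, vy=20.202 → t=4.040, apex=20.406, x_land=114.910, impact vy=-20.202
  bounce: vy ← 0.82·20.202 = 16.566
Arc 3: start y=0.000, vy=16.566 → t=3.313, apex=13.721, x_land=161.526, impact vy=-16.566
  bounce: vy ← 0.82·16.566 = 13.584
Arc 4: start y=0.000, vy=13.584 → t=2.717, apex=9.226, x_land=199.750, impact vy=-13.584
  bounce: vy ← 0.82·13.584 = 11.139
Arc 5: start y=0.000, vy=11.139 → t=2.228, apex=6.204, x_land=231.095, impact vy=-11.139
  bounce: vy ← 0.82·11.139 = 9.134

1 4.127 30.348 58.062
2 4.040 20.406 114.910
3 3.313 13.721 161.526
4 2.717 9.226 199.750
5 2.228 6.204 231.095
final: 231.095 9.134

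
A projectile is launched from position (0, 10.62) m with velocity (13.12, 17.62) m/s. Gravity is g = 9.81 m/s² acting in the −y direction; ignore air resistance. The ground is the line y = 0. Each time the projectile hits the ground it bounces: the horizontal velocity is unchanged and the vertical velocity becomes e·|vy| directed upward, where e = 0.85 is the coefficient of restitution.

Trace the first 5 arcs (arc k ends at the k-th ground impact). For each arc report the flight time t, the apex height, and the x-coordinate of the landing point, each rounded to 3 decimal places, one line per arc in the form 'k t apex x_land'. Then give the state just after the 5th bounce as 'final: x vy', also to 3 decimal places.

Arc 1: start y=10.620, vy=17.620 → t=4.118, apex=26.444, x_land=54.028, impact vy=-22.778
  bounce: vy ← 0.85·22.778 = 19.361
Arc 2: start y=0.000, vy=19.361 → t=3.947, apex=19.106, x_land=105.816, impact vy=-19.361
  bounce: vy ← 0.85·19.361 = 16.457
Arc 3: start y=0.000, vy=16.457 → t=3.355, apex=13.804, x_land=149.836, impact vy=-16.457
  bounce: vy ← 0.85·16.457 = 13.988
Arc 4: start y=0.000, vy=13.988 → t=2.852, apex=9.973, x_land=187.252, impact vy=-13.988
  bounce: vy ← 0.85·13.988 = 11.890
Arc 5: start y=0.000, vy=11.890 → t=2.424, apex=7.206, x_land=219.056, impact vy=-11.890
  bounce: vy ← 0.85·11.890 = 10.107

1 4.118 26.444 54.028
2 3.947 19.106 105.816
3 3.355 13.804 149.836
4 2.852 9.973 187.252
5 2.424 7.206 219.056
final: 219.056 10.107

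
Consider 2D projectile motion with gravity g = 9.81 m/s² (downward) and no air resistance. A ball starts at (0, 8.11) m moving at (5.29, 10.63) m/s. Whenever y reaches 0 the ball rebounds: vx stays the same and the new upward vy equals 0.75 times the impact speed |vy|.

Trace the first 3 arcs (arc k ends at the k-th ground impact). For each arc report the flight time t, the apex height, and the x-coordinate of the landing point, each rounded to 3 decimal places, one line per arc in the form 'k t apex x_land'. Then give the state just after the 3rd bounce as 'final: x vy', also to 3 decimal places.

1 2.765 13.869 14.628
2 2.522 7.801 27.971
3 1.892 4.388 37.978
final: 37.978 6.959

Arc 1: start y=8.110, vy=10.630 → t=2.765, apex=13.869, x_land=14.628, impact vy=-16.496
  bounce: vy ← 0.75·16.496 = 12.372
Arc 2: start y=0.000, vy=12.372 → t=2.522, apex=7.801, x_land=27.971, impact vy=-12.372
  bounce: vy ← 0.75·12.372 = 9.279
Arc 3: start y=0.000, vy=9.279 → t=1.892, apex=4.388, x_land=37.978, impact vy=-9.279
  bounce: vy ← 0.75·9.279 = 6.959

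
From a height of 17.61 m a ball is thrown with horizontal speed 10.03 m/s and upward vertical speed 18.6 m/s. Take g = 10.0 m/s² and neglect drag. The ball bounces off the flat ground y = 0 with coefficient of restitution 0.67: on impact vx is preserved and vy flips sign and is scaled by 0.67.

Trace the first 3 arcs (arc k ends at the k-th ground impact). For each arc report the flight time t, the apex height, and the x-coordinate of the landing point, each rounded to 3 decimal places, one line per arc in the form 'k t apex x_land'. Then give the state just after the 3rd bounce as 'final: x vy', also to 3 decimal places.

1 4.502 34.908 45.158
2 3.541 15.670 80.670
3 2.372 7.034 104.464
final: 104.464 7.947

Arc 1: start y=17.610, vy=18.600 → t=4.502, apex=34.908, x_land=45.158, impact vy=-26.423
  bounce: vy ← 0.67·26.423 = 17.703
Arc 2: start y=0.000, vy=17.703 → t=3.541, apex=15.670, x_land=80.670, impact vy=-17.703
  bounce: vy ← 0.67·17.703 = 11.861
Arc 3: start y=0.000, vy=11.861 → t=2.372, apex=7.034, x_land=104.464, impact vy=-11.861
  bounce: vy ← 0.67·11.861 = 7.947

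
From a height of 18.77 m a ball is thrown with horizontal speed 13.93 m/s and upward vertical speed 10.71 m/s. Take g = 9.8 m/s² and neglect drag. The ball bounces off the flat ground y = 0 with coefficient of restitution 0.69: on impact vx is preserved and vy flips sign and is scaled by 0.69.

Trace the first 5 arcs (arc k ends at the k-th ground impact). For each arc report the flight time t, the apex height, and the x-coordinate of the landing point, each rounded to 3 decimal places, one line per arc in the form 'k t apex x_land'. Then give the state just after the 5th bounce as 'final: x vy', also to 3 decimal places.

Arc 1: start y=18.770, vy=10.710 → t=3.334, apex=24.622, x_land=46.450, impact vy=-21.968
  bounce: vy ← 0.69·21.968 = 15.158
Arc 2: start y=0.000, vy=15.158 → t=3.093, apex=11.723, x_land=89.541, impact vy=-15.158
  bounce: vy ← 0.69·15.158 = 10.459
Arc 3: start y=0.000, vy=10.459 → t=2.134, apex=5.581, x_land=119.275, impact vy=-10.459
  bounce: vy ← 0.69·10.459 = 7.217
Arc 4: start y=0.000, vy=7.217 → t=1.473, apex=2.657, x_land=139.791, impact vy=-7.217
  bounce: vy ← 0.69·7.217 = 4.980
Arc 5: start y=0.000, vy=4.980 → t=1.016, apex=1.265, x_land=153.947, impact vy=-4.980
  bounce: vy ← 0.69·4.980 = 3.436

1 3.334 24.622 46.450
2 3.093 11.723 89.541
3 2.134 5.581 119.275
4 1.473 2.657 139.791
5 1.016 1.265 153.947
final: 153.947 3.436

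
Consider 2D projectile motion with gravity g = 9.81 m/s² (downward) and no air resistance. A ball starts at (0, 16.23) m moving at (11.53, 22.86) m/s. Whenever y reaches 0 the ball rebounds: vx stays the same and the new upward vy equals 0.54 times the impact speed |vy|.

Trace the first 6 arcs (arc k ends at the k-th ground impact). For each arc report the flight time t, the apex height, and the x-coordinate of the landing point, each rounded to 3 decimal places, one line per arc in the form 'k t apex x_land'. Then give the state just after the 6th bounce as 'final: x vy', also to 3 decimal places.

Arc 1: start y=16.230, vy=22.860 → t=5.286, apex=42.865, x_land=60.953, impact vy=-29.000
  bounce: vy ← 0.54·29.000 = 15.660
Arc 2: start y=0.000, vy=15.660 → t=3.193, apex=12.499, x_land=97.765, impact vy=-15.660
  bounce: vy ← 0.54·15.660 = 8.456
Arc 3: start y=0.000, vy=8.456 → t=1.724, apex=3.645, x_land=117.643, impact vy=-8.456
  bounce: vy ← 0.54·8.456 = 4.566
Arc 4: start y=0.000, vy=4.566 → t=0.931, apex=1.063, x_land=128.377, impact vy=-4.566
  bounce: vy ← 0.54·4.566 = 2.466
Arc 5: start y=0.000, vy=2.466 → t=0.503, apex=0.310, x_land=134.174, impact vy=-2.466
  bounce: vy ← 0.54·2.466 = 1.332
Arc 6: start y=0.000, vy=1.332 → t=0.271, apex=0.090, x_land=137.304, impact vy=-1.332
  bounce: vy ← 0.54·1.332 = 0.719

1 5.286 42.865 60.953
2 3.193 12.499 97.765
3 1.724 3.645 117.643
4 0.931 1.063 128.377
5 0.503 0.310 134.174
6 0.271 0.090 137.304
final: 137.304 0.719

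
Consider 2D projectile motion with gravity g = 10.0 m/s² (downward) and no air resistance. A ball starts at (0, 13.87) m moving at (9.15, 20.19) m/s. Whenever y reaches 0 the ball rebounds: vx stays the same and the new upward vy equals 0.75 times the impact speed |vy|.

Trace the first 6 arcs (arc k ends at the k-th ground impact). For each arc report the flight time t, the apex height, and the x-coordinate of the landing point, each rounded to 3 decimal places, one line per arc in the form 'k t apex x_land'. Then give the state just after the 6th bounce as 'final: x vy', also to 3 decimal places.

1 4.636 34.252 42.422
2 3.926 19.267 78.345
3 2.944 10.837 105.287
4 2.208 6.096 125.494
5 1.656 3.429 140.648
6 1.242 1.929 152.015
final: 152.015 4.658

Arc 1: start y=13.870, vy=20.190 → t=4.636, apex=34.252, x_land=42.422, impact vy=-26.173
  bounce: vy ← 0.75·26.173 = 19.630
Arc 2: start y=0.000, vy=19.630 → t=3.926, apex=19.267, x_land=78.345, impact vy=-19.630
  bounce: vy ← 0.75·19.630 = 14.722
Arc 3: start y=0.000, vy=14.722 → t=2.944, apex=10.837, x_land=105.287, impact vy=-14.722
  bounce: vy ← 0.75·14.722 = 11.042
Arc 4: start y=0.000, vy=11.042 → t=2.208, apex=6.096, x_land=125.494, impact vy=-11.042
  bounce: vy ← 0.75·11.042 = 8.281
Arc 5: start y=0.000, vy=8.281 → t=1.656, apex=3.429, x_land=140.648, impact vy=-8.281
  bounce: vy ← 0.75·8.281 = 6.211
Arc 6: start y=0.000, vy=6.211 → t=1.242, apex=1.929, x_land=152.015, impact vy=-6.211
  bounce: vy ← 0.75·6.211 = 4.658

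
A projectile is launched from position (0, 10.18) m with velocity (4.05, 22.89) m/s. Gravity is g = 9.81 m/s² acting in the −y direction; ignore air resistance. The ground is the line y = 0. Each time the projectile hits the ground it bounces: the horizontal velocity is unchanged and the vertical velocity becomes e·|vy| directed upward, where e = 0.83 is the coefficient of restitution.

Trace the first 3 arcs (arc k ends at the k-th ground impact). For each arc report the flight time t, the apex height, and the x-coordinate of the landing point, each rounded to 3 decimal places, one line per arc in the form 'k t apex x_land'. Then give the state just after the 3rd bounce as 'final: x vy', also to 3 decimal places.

Arc 1: start y=10.180, vy=22.890 → t=5.076, apex=36.885, x_land=20.556, impact vy=-26.901
  bounce: vy ← 0.83·26.901 = 22.328
Arc 2: start y=0.000, vy=22.328 → t=4.552, apex=25.410, x_land=38.992, impact vy=-22.328
  bounce: vy ← 0.83·22.328 = 18.532
Arc 3: start y=0.000, vy=18.532 → t=3.778, apex=17.505, x_land=54.294, impact vy=-18.532
  bounce: vy ← 0.83·18.532 = 15.382

1 5.076 36.885 20.556
2 4.552 25.410 38.992
3 3.778 17.505 54.294
final: 54.294 15.382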